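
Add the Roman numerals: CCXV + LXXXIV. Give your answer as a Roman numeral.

CCXV = 215
LXXXIV = 84
215 + 84 = 299

CCXCIX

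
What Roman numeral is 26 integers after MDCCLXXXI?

MDCCLXXXI = 1781
1781 + 26 = 1807

MDCCCVII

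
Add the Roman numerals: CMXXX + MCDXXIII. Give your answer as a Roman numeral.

CMXXX = 930
MCDXXIII = 1423
930 + 1423 = 2353

MMCCCLIII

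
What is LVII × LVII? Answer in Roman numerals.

LVII = 57
LVII = 57
57 × 57 = 3249

MMMCCXLIX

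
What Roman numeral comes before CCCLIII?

CCCLIII = 353, so the previous integer is 353 - 1 = 352

CCCLII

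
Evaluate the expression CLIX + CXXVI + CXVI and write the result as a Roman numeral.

CLIX = 159, CXXVI = 126, CXVI = 116
159 + 126 = 285
285 + 116 = 401

CDI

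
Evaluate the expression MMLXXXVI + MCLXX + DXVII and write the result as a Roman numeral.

MMLXXXVI = 2086, MCLXX = 1170, DXVII = 517
2086 + 1170 = 3256
3256 + 517 = 3773

MMMDCCLXXIII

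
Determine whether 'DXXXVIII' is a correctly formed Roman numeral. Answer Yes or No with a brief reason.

'DXXXVIII': Check the rules: uses only the symbols I, V, X, L, C, D, M; no symbol is repeated more than three times in a row; V, L and D each appear at most once; no smaller symbol precedes a larger one (values never increase from left to right). Value: D (500) + X (10) + X (10) + X (10) + V (5) + I (1) + I (1) + I (1) = 538. So it is a valid standard Roman numeral.

Yes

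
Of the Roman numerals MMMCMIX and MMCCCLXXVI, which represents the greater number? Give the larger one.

MMMCMIX = 3909
MMCCCLXXVI = 2376
3909 is larger

MMMCMIX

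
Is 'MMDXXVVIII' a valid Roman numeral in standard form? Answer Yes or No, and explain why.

'MMDXXVVIII': V should not appear more than once

No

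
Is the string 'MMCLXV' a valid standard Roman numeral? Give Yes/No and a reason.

'MMCLXV': Check the rules: uses only the symbols I, V, X, L, C, D, M; no symbol is repeated more than three times in a row; V, L and D each appear at most once; no smaller symbol precedes a larger one (values never increase from left to right). Value: M (1000) + M (1000) + C (100) + L (50) + X (10) + V (5) = 2165. So it is a valid standard Roman numeral.

Yes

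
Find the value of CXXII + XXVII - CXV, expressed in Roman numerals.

CXXII = 122, XXVII = 27, CXV = 115
122 + 27 = 149
149 - 115 = 34

XXXIV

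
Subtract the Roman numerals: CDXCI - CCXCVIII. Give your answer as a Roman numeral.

CDXCI = 491
CCXCVIII = 298
491 - 298 = 193

CXCIII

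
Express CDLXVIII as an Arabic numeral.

CDLXVIII: CD=400, L=50, X=10, V=5, I=1, I=1, I=1
400 + 50 + 10 + 5 + 1 + 1 + 1 = 468

468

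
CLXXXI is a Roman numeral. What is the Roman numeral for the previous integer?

CLXXXI = 181; previous is 180

CLXXX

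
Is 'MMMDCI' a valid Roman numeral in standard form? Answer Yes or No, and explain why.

'MMMDCI': Check the rules: uses only the symbols I, V, X, L, C, D, M; no symbol is repeated more than three times in a row; V, L and D each appear at most once; no smaller symbol precedes a larger one (values never increase from left to right). Value: M (1000) + M (1000) + M (1000) + D (500) + C (100) + I (1) = 3601. So it is a valid standard Roman numeral.

Yes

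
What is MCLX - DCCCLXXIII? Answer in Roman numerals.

MCLX = 1160
DCCCLXXIII = 873
1160 - 873 = 287

CCLXXXVII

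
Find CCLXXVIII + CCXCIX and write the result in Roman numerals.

CCLXXVIII = 278
CCXCIX = 299
278 + 299 = 577

DLXXVII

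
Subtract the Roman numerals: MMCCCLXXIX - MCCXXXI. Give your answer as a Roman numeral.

MMCCCLXXIX = 2379
MCCXXXI = 1231
2379 - 1231 = 1148

MCXLVIII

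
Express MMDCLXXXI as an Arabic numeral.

MMDCLXXXI: M=1000, M=1000, D=500, C=100, L=50, X=10, X=10, X=10, I=1
1000 + 1000 + 500 + 100 + 50 + 10 + 10 + 10 + 1 = 2681

2681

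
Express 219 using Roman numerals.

Convert 219 to Roman numerals:
  219 contains 2×100 (CC)
  19 contains 1×10 (X)
  9 contains 1×9 (IX)

CCXIX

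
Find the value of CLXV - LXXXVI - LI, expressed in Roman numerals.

CLXV = 165, LXXXVI = 86, LI = 51
165 - 86 = 79
79 - 51 = 28

XXVIII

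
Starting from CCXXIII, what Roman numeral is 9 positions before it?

CCXXIII = 223
223 - 9 = 214

CCXIV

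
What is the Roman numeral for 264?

Convert 264 to Roman numerals:
  264 contains 2×100 (CC)
  64 contains 1×50 (L)
  14 contains 1×10 (X)
  4 contains 1×4 (IV)

CCLXIV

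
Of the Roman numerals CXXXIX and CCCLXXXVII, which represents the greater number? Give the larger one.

CXXXIX = 139
CCCLXXXVII = 387
387 is larger

CCCLXXXVII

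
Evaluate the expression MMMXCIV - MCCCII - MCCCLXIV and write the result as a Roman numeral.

MMMXCIV = 3094, MCCCII = 1302, MCCCLXIV = 1364
3094 - 1302 = 1792
1792 - 1364 = 428

CDXXVIII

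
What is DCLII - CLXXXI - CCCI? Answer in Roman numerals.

DCLII = 652, CLXXXI = 181, CCCI = 301
652 - 181 = 471
471 - 301 = 170

CLXX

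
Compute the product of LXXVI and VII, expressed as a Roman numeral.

LXXVI = 76
VII = 7
76 × 7 = 532

DXXXII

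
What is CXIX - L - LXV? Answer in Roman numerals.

CXIX = 119, L = 50, LXV = 65
119 - 50 = 69
69 - 65 = 4

IV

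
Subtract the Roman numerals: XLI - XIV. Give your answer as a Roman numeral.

XLI = 41
XIV = 14
41 - 14 = 27

XXVII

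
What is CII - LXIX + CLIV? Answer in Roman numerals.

CII = 102, LXIX = 69, CLIV = 154
102 - 69 = 33
33 + 154 = 187

CLXXXVII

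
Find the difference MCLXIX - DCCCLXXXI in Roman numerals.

MCLXIX = 1169
DCCCLXXXI = 881
1169 - 881 = 288

CCLXXXVIII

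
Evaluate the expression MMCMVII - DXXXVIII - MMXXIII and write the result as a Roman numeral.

MMCMVII = 2907, DXXXVIII = 538, MMXXIII = 2023
2907 - 538 = 2369
2369 - 2023 = 346

CCCXLVI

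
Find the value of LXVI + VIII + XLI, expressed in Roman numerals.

LXVI = 66, VIII = 8, XLI = 41
66 + 8 = 74
74 + 41 = 115

CXV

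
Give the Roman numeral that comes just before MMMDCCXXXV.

MMMDCCXXXV = 3735; previous is 3734

MMMDCCXXXIV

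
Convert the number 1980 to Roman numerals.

Convert 1980 to Roman numerals:
  1980 contains 1×1000 (M)
  980 contains 1×900 (CM)
  80 contains 1×50 (L)
  30 contains 3×10 (XXX)

MCMLXXX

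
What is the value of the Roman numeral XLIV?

XLIV: XL=40, IV=4
40 + 4 = 44

44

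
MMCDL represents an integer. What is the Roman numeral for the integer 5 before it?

MMCDL = 2450
2450 - 5 = 2445

MMCDXLV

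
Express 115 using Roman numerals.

Convert 115 to Roman numerals:
  115 contains 1×100 (C)
  15 contains 1×10 (X)
  5 contains 1×5 (V)

CXV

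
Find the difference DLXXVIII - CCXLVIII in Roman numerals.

DLXXVIII = 578
CCXLVIII = 248
578 - 248 = 330

CCCXXX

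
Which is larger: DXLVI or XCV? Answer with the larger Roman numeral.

DXLVI = 546
XCV = 95
546 is larger

DXLVI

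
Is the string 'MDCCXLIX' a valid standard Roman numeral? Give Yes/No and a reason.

'MDCCXLIX': Check the rules: uses only the symbols I, V, X, L, C, D, M; no symbol is repeated more than three times in a row; V, L and D each appear at most once; the only places a smaller symbol precedes a larger one are the allowed subtractive pairs XL, IX, the symbol right after such a pair (if any) is smaller than the pair's first symbol, and otherwise the values never increase from left to right. Value: M (1000) + D (500) + C (100) + C (100) + XL (40) + IX (9) = 1749. So it is a valid standard Roman numeral.

Yes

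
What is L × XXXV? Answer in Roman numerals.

L = 50
XXXV = 35
50 × 35 = 1750

MDCCL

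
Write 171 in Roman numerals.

Convert 171 to Roman numerals:
  171 contains 1×100 (C)
  71 contains 1×50 (L)
  21 contains 2×10 (XX)
  1 contains 1×1 (I)

CLXXI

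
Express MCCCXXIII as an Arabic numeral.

MCCCXXIII: M=1000, C=100, C=100, C=100, X=10, X=10, I=1, I=1, I=1
1000 + 100 + 100 + 100 + 10 + 10 + 1 + 1 + 1 = 1323

1323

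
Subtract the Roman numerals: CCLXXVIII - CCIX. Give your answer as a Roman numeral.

CCLXXVIII = 278
CCIX = 209
278 - 209 = 69

LXIX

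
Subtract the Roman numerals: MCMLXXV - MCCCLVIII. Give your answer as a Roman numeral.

MCMLXXV = 1975
MCCCLVIII = 1358
1975 - 1358 = 617

DCXVII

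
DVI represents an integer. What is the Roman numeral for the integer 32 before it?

DVI = 506
506 - 32 = 474

CDLXXIV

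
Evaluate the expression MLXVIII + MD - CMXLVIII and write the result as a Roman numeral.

MLXVIII = 1068, MD = 1500, CMXLVIII = 948
1068 + 1500 = 2568
2568 - 948 = 1620

MDCXX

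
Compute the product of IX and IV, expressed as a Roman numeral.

IX = 9
IV = 4
9 × 4 = 36

XXXVI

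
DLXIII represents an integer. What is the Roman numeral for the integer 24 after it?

DLXIII = 563
563 + 24 = 587

DLXXXVII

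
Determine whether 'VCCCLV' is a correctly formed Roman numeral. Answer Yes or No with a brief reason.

'VCCCLV': V should not appear more than once

No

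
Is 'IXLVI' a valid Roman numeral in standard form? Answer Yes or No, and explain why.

'IXLVI': I (position 1) comes before the larger symbol L (position 3) without being directly in front of it as a subtractive pair; apart from IV, IX, XL, XC, CD and CM, symbols must go from largest to smallest

No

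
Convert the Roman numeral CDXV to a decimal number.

CDXV: CD=400, X=10, V=5
400 + 10 + 5 = 415

415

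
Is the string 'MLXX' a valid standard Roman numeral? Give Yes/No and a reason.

'MLXX': Check the rules: uses only the symbols I, V, X, L, C, D, M; no symbol is repeated more than three times in a row; V, L and D each appear at most once; no smaller symbol precedes a larger one (values never increase from left to right). Value: M (1000) + L (50) + X (10) + X (10) = 1070. So it is a valid standard Roman numeral.

Yes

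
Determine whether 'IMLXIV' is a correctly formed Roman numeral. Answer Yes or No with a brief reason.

'IMLXIV': Invalid subtractive combination: IM

No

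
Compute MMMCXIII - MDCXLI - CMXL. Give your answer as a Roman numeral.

MMMCXIII = 3113, MDCXLI = 1641, CMXL = 940
3113 - 1641 = 1472
1472 - 940 = 532

DXXXII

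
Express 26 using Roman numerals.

Convert 26 to Roman numerals:
  26 contains 2×10 (XX)
  6 contains 1×5 (V)
  1 contains 1×1 (I)

XXVI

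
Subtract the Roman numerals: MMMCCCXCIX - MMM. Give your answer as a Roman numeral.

MMMCCCXCIX = 3399
MMM = 3000
3399 - 3000 = 399

CCCXCIX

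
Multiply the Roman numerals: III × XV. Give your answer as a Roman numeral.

III = 3
XV = 15
3 × 15 = 45

XLV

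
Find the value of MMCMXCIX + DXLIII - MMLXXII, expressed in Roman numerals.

MMCMXCIX = 2999, DXLIII = 543, MMLXXII = 2072
2999 + 543 = 3542
3542 - 2072 = 1470

MCDLXX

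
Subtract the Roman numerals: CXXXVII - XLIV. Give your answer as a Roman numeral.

CXXXVII = 137
XLIV = 44
137 - 44 = 93

XCIII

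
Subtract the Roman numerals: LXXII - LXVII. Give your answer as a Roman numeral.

LXXII = 72
LXVII = 67
72 - 67 = 5

V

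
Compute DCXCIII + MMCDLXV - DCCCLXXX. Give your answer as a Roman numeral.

DCXCIII = 693, MMCDLXV = 2465, DCCCLXXX = 880
693 + 2465 = 3158
3158 - 880 = 2278

MMCCLXXVIII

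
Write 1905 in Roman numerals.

Convert 1905 to Roman numerals:
  1905 contains 1×1000 (M)
  905 contains 1×900 (CM)
  5 contains 1×5 (V)

MCMV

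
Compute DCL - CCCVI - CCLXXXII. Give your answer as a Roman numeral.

DCL = 650, CCCVI = 306, CCLXXXII = 282
650 - 306 = 344
344 - 282 = 62

LXII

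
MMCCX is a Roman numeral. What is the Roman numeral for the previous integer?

MMCCX = 2210, so the previous integer is 2210 - 1 = 2209

MMCCIX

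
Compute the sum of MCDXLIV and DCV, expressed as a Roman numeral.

MCDXLIV = 1444
DCV = 605
1444 + 605 = 2049

MMXLIX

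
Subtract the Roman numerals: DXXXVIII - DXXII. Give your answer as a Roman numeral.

DXXXVIII = 538
DXXII = 522
538 - 522 = 16

XVI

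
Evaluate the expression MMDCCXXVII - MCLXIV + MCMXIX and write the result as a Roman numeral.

MMDCCXXVII = 2727, MCLXIV = 1164, MCMXIX = 1919
2727 - 1164 = 1563
1563 + 1919 = 3482

MMMCDLXXXII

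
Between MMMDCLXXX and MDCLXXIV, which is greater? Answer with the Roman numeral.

MMMDCLXXX = 3680
MDCLXXIV = 1674
3680 is larger

MMMDCLXXX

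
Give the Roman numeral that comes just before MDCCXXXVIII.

MDCCXXXVIII = 1738; previous is 1737

MDCCXXXVII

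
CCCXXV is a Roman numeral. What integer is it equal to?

CCCXXV: C=100, C=100, C=100, X=10, X=10, V=5
100 + 100 + 100 + 10 + 10 + 5 = 325

325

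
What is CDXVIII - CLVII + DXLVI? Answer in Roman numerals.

CDXVIII = 418, CLVII = 157, DXLVI = 546
418 - 157 = 261
261 + 546 = 807

DCCCVII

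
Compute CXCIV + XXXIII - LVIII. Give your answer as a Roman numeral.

CXCIV = 194, XXXIII = 33, LVIII = 58
194 + 33 = 227
227 - 58 = 169

CLXIX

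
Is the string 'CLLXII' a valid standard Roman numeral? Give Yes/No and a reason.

'CLLXII': L should not appear more than once

No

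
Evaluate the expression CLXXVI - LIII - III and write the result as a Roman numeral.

CLXXVI = 176, LIII = 53, III = 3
176 - 53 = 123
123 - 3 = 120

CXX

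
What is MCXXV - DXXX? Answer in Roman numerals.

MCXXV = 1125
DXXX = 530
1125 - 530 = 595

DXCV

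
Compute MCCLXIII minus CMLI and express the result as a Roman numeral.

MCCLXIII = 1263
CMLI = 951
1263 - 951 = 312

CCCXII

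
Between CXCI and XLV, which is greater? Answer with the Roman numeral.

CXCI = 191
XLV = 45
191 is larger

CXCI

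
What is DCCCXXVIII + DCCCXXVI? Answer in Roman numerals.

DCCCXXVIII = 828
DCCCXXVI = 826
828 + 826 = 1654

MDCLIV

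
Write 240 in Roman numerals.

Convert 240 to Roman numerals:
  240 contains 2×100 (CC)
  40 contains 1×40 (XL)

CCXL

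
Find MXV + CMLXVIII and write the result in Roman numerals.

MXV = 1015
CMLXVIII = 968
1015 + 968 = 1983

MCMLXXXIII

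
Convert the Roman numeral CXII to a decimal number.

CXII: C=100, X=10, I=1, I=1
100 + 10 + 1 + 1 = 112

112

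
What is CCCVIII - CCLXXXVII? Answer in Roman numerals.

CCCVIII = 308
CCLXXXVII = 287
308 - 287 = 21

XXI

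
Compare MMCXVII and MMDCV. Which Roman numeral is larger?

MMCXVII = 2117
MMDCV = 2605
2605 is larger

MMDCV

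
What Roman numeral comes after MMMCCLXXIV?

MMMCCLXXIV = 3274, so the next integer is 3274 + 1 = 3275

MMMCCLXXV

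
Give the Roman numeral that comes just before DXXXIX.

DXXXIX = 539; previous is 538

DXXXVIII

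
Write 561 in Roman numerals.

Convert 561 to Roman numerals:
  561 contains 1×500 (D)
  61 contains 1×50 (L)
  11 contains 1×10 (X)
  1 contains 1×1 (I)

DLXI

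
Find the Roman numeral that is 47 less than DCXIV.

DCXIV = 614
614 - 47 = 567

DLXVII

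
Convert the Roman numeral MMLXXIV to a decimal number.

MMLXXIV: M=1000, M=1000, L=50, X=10, X=10, IV=4
1000 + 1000 + 50 + 10 + 10 + 4 = 2074

2074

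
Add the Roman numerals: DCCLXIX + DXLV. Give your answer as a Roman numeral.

DCCLXIX = 769
DXLV = 545
769 + 545 = 1314

MCCCXIV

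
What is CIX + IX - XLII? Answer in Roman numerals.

CIX = 109, IX = 9, XLII = 42
109 + 9 = 118
118 - 42 = 76

LXXVI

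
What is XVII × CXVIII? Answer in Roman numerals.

XVII = 17
CXVIII = 118
17 × 118 = 2006

MMVI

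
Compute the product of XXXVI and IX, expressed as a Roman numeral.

XXXVI = 36
IX = 9
36 × 9 = 324

CCCXXIV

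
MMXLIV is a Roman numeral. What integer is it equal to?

MMXLIV: M=1000, M=1000, XL=40, IV=4
1000 + 1000 + 40 + 4 = 2044

2044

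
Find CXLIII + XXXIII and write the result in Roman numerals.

CXLIII = 143
XXXIII = 33
143 + 33 = 176

CLXXVI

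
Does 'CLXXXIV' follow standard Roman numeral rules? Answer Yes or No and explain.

'CLXXXIV': Check the rules: uses only the symbols I, V, X, L, C, D, M; no symbol is repeated more than three times in a row; V, L and D each appear at most once; the only place a smaller symbol precedes a larger one is the allowed subtractive pair IV, the symbol right after such a pair (if any) is smaller than the pair's first symbol, and otherwise the values never increase from left to right. Value: C (100) + L (50) + X (10) + X (10) + X (10) + IV (4) = 184. So it is a valid standard Roman numeral.

Yes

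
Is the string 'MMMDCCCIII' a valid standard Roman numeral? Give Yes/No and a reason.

'MMMDCCCIII': Check the rules: uses only the symbols I, V, X, L, C, D, M; no symbol is repeated more than three times in a row; V, L and D each appear at most once; no smaller symbol precedes a larger one (values never increase from left to right). Value: M (1000) + M (1000) + M (1000) + D (500) + C (100) + C (100) + C (100) + I (1) + I (1) + I (1) = 3803. So it is a valid standard Roman numeral.

Yes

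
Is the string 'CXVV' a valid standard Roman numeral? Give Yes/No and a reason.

'CXVV': V should not appear more than once

No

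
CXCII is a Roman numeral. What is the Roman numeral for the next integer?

CXCII = 192, so the next integer is 192 + 1 = 193

CXCIII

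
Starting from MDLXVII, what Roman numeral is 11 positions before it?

MDLXVII = 1567
1567 - 11 = 1556

MDLVI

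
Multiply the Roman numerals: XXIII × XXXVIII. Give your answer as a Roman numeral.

XXIII = 23
XXXVIII = 38
23 × 38 = 874

DCCCLXXIV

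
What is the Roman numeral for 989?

Convert 989 to Roman numerals:
  989 contains 1×900 (CM)
  89 contains 1×50 (L)
  39 contains 3×10 (XXX)
  9 contains 1×9 (IX)

CMLXXXIX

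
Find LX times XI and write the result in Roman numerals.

LX = 60
XI = 11
60 × 11 = 660

DCLX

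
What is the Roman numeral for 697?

Convert 697 to Roman numerals:
  697 contains 1×500 (D)
  197 contains 1×100 (C)
  97 contains 1×90 (XC)
  7 contains 1×5 (V)
  2 contains 2×1 (II)

DCXCVII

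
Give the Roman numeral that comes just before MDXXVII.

MDXXVII = 1527; previous is 1526

MDXXVI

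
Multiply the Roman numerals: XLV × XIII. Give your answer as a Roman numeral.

XLV = 45
XIII = 13
45 × 13 = 585

DLXXXV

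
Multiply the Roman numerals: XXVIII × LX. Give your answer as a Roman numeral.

XXVIII = 28
LX = 60
28 × 60 = 1680

MDCLXXX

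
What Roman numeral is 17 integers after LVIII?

LVIII = 58
58 + 17 = 75

LXXV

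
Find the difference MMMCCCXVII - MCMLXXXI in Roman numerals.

MMMCCCXVII = 3317
MCMLXXXI = 1981
3317 - 1981 = 1336

MCCCXXXVI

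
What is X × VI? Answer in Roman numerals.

X = 10
VI = 6
10 × 6 = 60

LX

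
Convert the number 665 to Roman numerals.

Convert 665 to Roman numerals:
  665 contains 1×500 (D)
  165 contains 1×100 (C)
  65 contains 1×50 (L)
  15 contains 1×10 (X)
  5 contains 1×5 (V)

DCLXV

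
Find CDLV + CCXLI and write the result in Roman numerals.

CDLV = 455
CCXLI = 241
455 + 241 = 696

DCXCVI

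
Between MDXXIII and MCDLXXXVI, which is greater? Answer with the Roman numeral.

MDXXIII = 1523
MCDLXXXVI = 1486
1523 is larger

MDXXIII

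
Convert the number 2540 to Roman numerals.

Convert 2540 to Roman numerals:
  2540 contains 2×1000 (MM)
  540 contains 1×500 (D)
  40 contains 1×40 (XL)

MMDXL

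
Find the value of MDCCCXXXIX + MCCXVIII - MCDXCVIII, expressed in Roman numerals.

MDCCCXXXIX = 1839, MCCXVIII = 1218, MCDXCVIII = 1498
1839 + 1218 = 3057
3057 - 1498 = 1559

MDLIX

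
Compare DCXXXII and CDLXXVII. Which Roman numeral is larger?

DCXXXII = 632
CDLXXVII = 477
632 is larger

DCXXXII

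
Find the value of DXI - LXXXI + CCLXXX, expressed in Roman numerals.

DXI = 511, LXXXI = 81, CCLXXX = 280
511 - 81 = 430
430 + 280 = 710

DCCX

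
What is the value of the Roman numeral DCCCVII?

DCCCVII: D=500, C=100, C=100, C=100, V=5, I=1, I=1
500 + 100 + 100 + 100 + 5 + 1 + 1 = 807

807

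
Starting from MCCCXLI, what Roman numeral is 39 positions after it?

MCCCXLI = 1341
1341 + 39 = 1380

MCCCLXXX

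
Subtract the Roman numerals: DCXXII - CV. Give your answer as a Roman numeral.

DCXXII = 622
CV = 105
622 - 105 = 517

DXVII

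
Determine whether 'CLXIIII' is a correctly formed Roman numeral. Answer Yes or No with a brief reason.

'CLXIIII': More than 3 consecutive I's

No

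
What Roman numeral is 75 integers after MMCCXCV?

MMCCXCV = 2295
2295 + 75 = 2370

MMCCCLXX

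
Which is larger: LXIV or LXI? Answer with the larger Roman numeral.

LXIV = 64
LXI = 61
64 is larger

LXIV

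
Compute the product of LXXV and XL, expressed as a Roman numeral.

LXXV = 75
XL = 40
75 × 40 = 3000

MMM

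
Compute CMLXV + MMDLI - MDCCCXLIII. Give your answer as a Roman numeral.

CMLXV = 965, MMDLI = 2551, MDCCCXLIII = 1843
965 + 2551 = 3516
3516 - 1843 = 1673

MDCLXXIII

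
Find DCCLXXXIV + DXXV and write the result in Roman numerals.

DCCLXXXIV = 784
DXXV = 525
784 + 525 = 1309

MCCCIX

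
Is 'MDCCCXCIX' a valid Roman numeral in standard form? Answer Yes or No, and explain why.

'MDCCCXCIX': Check the rules: uses only the symbols I, V, X, L, C, D, M; no symbol is repeated more than three times in a row; V, L and D each appear at most once; the only places a smaller symbol precedes a larger one are the allowed subtractive pairs XC, IX, the symbol right after such a pair (if any) is smaller than the pair's first symbol, and otherwise the values never increase from left to right. Value: M (1000) + D (500) + C (100) + C (100) + C (100) + XC (90) + IX (9) = 1899. So it is a valid standard Roman numeral.

Yes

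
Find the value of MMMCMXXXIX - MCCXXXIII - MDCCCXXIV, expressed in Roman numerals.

MMMCMXXXIX = 3939, MCCXXXIII = 1233, MDCCCXXIV = 1824
3939 - 1233 = 2706
2706 - 1824 = 882

DCCCLXXXII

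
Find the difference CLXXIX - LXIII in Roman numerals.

CLXXIX = 179
LXIII = 63
179 - 63 = 116

CXVI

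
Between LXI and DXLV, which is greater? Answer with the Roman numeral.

LXI = 61
DXLV = 545
545 is larger

DXLV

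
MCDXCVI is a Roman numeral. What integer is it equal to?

MCDXCVI: M=1000, CD=400, XC=90, V=5, I=1
1000 + 400 + 90 + 5 + 1 = 1496

1496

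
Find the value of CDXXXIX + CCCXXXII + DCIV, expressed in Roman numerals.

CDXXXIX = 439, CCCXXXII = 332, DCIV = 604
439 + 332 = 771
771 + 604 = 1375

MCCCLXXV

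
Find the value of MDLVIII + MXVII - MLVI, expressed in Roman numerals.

MDLVIII = 1558, MXVII = 1017, MLVI = 1056
1558 + 1017 = 2575
2575 - 1056 = 1519

MDXIX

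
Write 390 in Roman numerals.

Convert 390 to Roman numerals:
  390 contains 3×100 (CCC)
  90 contains 1×90 (XC)

CCCXC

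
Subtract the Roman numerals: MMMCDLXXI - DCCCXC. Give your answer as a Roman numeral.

MMMCDLXXI = 3471
DCCCXC = 890
3471 - 890 = 2581

MMDLXXXI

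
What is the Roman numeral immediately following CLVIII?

CLVIII = 158, so the next integer is 158 + 1 = 159

CLIX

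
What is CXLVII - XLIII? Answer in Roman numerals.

CXLVII = 147
XLIII = 43
147 - 43 = 104

CIV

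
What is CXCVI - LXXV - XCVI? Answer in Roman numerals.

CXCVI = 196, LXXV = 75, XCVI = 96
196 - 75 = 121
121 - 96 = 25

XXV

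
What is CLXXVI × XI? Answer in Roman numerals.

CLXXVI = 176
XI = 11
176 × 11 = 1936

MCMXXXVI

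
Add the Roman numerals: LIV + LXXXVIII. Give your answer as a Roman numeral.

LIV = 54
LXXXVIII = 88
54 + 88 = 142

CXLII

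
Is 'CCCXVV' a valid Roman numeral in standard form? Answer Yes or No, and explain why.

'CCCXVV': V should not appear more than once

No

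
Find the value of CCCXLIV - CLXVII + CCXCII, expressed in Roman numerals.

CCCXLIV = 344, CLXVII = 167, CCXCII = 292
344 - 167 = 177
177 + 292 = 469

CDLXIX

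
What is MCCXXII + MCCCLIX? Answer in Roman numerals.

MCCXXII = 1222
MCCCLIX = 1359
1222 + 1359 = 2581

MMDLXXXI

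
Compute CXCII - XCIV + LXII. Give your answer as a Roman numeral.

CXCII = 192, XCIV = 94, LXII = 62
192 - 94 = 98
98 + 62 = 160

CLX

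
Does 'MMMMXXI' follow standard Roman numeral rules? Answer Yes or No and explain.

'MMMMXXI': More than 3 consecutive M's

No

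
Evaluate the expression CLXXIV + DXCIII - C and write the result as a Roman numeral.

CLXXIV = 174, DXCIII = 593, C = 100
174 + 593 = 767
767 - 100 = 667

DCLXVII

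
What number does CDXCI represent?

CDXCI: CD=400, XC=90, I=1
400 + 90 + 1 = 491

491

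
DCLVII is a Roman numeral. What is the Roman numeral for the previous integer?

DCLVII = 657; previous is 656

DCLVI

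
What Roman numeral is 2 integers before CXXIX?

CXXIX = 129
129 - 2 = 127

CXXVII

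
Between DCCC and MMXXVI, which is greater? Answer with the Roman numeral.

DCCC = 800
MMXXVI = 2026
2026 is larger

MMXXVI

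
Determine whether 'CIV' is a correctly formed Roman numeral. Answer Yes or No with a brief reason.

'CIV': Check the rules: uses only the symbols I, V, X, L, C, D, M; no symbol is repeated more than three times in a row; V, L and D each appear at most once; the only place a smaller symbol precedes a larger one is the allowed subtractive pair IV, the symbol right after such a pair (if any) is smaller than the pair's first symbol, and otherwise the values never increase from left to right. Value: C (100) + IV (4) = 104. So it is a valid standard Roman numeral.

Yes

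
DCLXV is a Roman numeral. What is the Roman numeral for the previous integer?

DCLXV = 665; previous is 664

DCLXIV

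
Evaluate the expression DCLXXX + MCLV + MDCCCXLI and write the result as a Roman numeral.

DCLXXX = 680, MCLV = 1155, MDCCCXLI = 1841
680 + 1155 = 1835
1835 + 1841 = 3676

MMMDCLXXVI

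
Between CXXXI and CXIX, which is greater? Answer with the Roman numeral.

CXXXI = 131
CXIX = 119
131 is larger

CXXXI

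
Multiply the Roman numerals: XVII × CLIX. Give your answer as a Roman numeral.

XVII = 17
CLIX = 159
17 × 159 = 2703

MMDCCIII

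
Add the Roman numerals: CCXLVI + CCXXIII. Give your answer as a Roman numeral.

CCXLVI = 246
CCXXIII = 223
246 + 223 = 469

CDLXIX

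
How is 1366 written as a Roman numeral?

Convert 1366 to Roman numerals:
  1366 contains 1×1000 (M)
  366 contains 3×100 (CCC)
  66 contains 1×50 (L)
  16 contains 1×10 (X)
  6 contains 1×5 (V)
  1 contains 1×1 (I)

MCCCLXVI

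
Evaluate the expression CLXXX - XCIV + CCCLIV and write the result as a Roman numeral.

CLXXX = 180, XCIV = 94, CCCLIV = 354
180 - 94 = 86
86 + 354 = 440

CDXL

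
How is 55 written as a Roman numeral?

Convert 55 to Roman numerals:
  55 contains 1×50 (L)
  5 contains 1×5 (V)

LV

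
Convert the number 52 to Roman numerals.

Convert 52 to Roman numerals:
  52 contains 1×50 (L)
  2 contains 2×1 (II)

LII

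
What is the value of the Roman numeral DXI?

DXI: D=500, X=10, I=1
500 + 10 + 1 = 511

511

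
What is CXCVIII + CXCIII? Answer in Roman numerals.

CXCVIII = 198
CXCIII = 193
198 + 193 = 391

CCCXCI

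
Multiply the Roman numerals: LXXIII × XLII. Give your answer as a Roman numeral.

LXXIII = 73
XLII = 42
73 × 42 = 3066

MMMLXVI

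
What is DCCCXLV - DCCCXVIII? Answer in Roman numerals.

DCCCXLV = 845
DCCCXVIII = 818
845 - 818 = 27

XXVII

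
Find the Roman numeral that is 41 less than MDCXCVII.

MDCXCVII = 1697
1697 - 41 = 1656

MDCLVI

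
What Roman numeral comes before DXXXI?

DXXXI = 531, so the previous integer is 531 - 1 = 530

DXXX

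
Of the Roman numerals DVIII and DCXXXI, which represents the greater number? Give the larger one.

DVIII = 508
DCXXXI = 631
631 is larger

DCXXXI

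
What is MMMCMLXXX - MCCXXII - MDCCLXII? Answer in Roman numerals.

MMMCMLXXX = 3980, MCCXXII = 1222, MDCCLXII = 1762
3980 - 1222 = 2758
2758 - 1762 = 996

CMXCVI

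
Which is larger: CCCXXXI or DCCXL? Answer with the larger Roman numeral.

CCCXXXI = 331
DCCXL = 740
740 is larger

DCCXL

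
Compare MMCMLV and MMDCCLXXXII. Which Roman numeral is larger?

MMCMLV = 2955
MMDCCLXXXII = 2782
2955 is larger

MMCMLV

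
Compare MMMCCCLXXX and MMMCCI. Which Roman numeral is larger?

MMMCCCLXXX = 3380
MMMCCI = 3201
3380 is larger

MMMCCCLXXX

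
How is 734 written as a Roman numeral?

Convert 734 to Roman numerals:
  734 contains 1×500 (D)
  234 contains 2×100 (CC)
  34 contains 3×10 (XXX)
  4 contains 1×4 (IV)

DCCXXXIV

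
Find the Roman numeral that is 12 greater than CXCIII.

CXCIII = 193
193 + 12 = 205

CCV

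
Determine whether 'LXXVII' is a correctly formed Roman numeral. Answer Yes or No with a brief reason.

'LXXVII': Check the rules: uses only the symbols I, V, X, L, C, D, M; no symbol is repeated more than three times in a row; V, L and D each appear at most once; no smaller symbol precedes a larger one (values never increase from left to right). Value: L (50) + X (10) + X (10) + V (5) + I (1) + I (1) = 77. So it is a valid standard Roman numeral.

Yes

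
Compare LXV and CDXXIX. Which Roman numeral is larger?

LXV = 65
CDXXIX = 429
429 is larger

CDXXIX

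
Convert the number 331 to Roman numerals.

Convert 331 to Roman numerals:
  331 contains 3×100 (CCC)
  31 contains 3×10 (XXX)
  1 contains 1×1 (I)

CCCXXXI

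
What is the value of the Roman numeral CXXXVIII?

CXXXVIII: C=100, X=10, X=10, X=10, V=5, I=1, I=1, I=1
100 + 10 + 10 + 10 + 5 + 1 + 1 + 1 = 138

138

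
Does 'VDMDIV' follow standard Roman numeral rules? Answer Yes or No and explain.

'VDMDIV': V should not appear more than once

No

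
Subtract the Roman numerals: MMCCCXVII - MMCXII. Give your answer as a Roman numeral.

MMCCCXVII = 2317
MMCXII = 2112
2317 - 2112 = 205

CCV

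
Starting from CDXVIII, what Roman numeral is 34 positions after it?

CDXVIII = 418
418 + 34 = 452

CDLII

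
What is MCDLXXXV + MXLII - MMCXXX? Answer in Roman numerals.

MCDLXXXV = 1485, MXLII = 1042, MMCXXX = 2130
1485 + 1042 = 2527
2527 - 2130 = 397

CCCXCVII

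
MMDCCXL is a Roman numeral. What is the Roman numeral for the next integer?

MMDCCXL = 2740; next is 2741

MMDCCXLI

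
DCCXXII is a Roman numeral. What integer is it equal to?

DCCXXII: D=500, C=100, C=100, X=10, X=10, I=1, I=1
500 + 100 + 100 + 10 + 10 + 1 + 1 = 722

722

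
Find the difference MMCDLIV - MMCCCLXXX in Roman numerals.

MMCDLIV = 2454
MMCCCLXXX = 2380
2454 - 2380 = 74

LXXIV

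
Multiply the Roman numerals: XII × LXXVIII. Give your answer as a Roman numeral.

XII = 12
LXXVIII = 78
12 × 78 = 936

CMXXXVI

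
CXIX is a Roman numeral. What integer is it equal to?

CXIX: C=100, X=10, IX=9
100 + 10 + 9 = 119

119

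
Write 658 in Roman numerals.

Convert 658 to Roman numerals:
  658 contains 1×500 (D)
  158 contains 1×100 (C)
  58 contains 1×50 (L)
  8 contains 1×5 (V)
  3 contains 3×1 (III)

DCLVIII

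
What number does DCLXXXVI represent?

DCLXXXVI: D=500, C=100, L=50, X=10, X=10, X=10, V=5, I=1
500 + 100 + 50 + 10 + 10 + 10 + 5 + 1 = 686

686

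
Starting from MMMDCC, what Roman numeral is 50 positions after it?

MMMDCC = 3700
3700 + 50 = 3750

MMMDCCL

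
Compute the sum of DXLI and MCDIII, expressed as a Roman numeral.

DXLI = 541
MCDIII = 1403
541 + 1403 = 1944

MCMXLIV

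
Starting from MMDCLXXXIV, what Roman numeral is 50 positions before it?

MMDCLXXXIV = 2684
2684 - 50 = 2634

MMDCXXXIV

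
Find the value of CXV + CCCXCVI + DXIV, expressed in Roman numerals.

CXV = 115, CCCXCVI = 396, DXIV = 514
115 + 396 = 511
511 + 514 = 1025

MXXV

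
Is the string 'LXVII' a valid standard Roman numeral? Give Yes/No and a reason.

'LXVII': Check the rules: uses only the symbols I, V, X, L, C, D, M; no symbol is repeated more than three times in a row; V, L and D each appear at most once; no smaller symbol precedes a larger one (values never increase from left to right). Value: L (50) + X (10) + V (5) + I (1) + I (1) = 67. So it is a valid standard Roman numeral.

Yes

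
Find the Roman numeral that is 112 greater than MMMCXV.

MMMCXV = 3115
3115 + 112 = 3227

MMMCCXXVII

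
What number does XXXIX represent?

XXXIX: X=10, X=10, X=10, IX=9
10 + 10 + 10 + 9 = 39

39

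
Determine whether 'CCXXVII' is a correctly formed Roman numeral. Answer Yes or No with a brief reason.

'CCXXVII': Check the rules: uses only the symbols I, V, X, L, C, D, M; no symbol is repeated more than three times in a row; V, L and D each appear at most once; no smaller symbol precedes a larger one (values never increase from left to right). Value: C (100) + C (100) + X (10) + X (10) + V (5) + I (1) + I (1) = 227. So it is a valid standard Roman numeral.

Yes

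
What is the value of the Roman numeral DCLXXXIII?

DCLXXXIII: D=500, C=100, L=50, X=10, X=10, X=10, I=1, I=1, I=1
500 + 100 + 50 + 10 + 10 + 10 + 1 + 1 + 1 = 683

683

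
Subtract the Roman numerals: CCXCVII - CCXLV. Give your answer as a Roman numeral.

CCXCVII = 297
CCXLV = 245
297 - 245 = 52

LII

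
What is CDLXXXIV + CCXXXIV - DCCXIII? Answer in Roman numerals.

CDLXXXIV = 484, CCXXXIV = 234, DCCXIII = 713
484 + 234 = 718
718 - 713 = 5

V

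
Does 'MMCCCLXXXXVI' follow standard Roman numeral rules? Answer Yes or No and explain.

'MMCCCLXXXXVI': More than 3 consecutive X's

No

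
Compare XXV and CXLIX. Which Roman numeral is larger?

XXV = 25
CXLIX = 149
149 is larger

CXLIX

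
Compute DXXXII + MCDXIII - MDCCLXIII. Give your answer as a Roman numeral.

DXXXII = 532, MCDXIII = 1413, MDCCLXIII = 1763
532 + 1413 = 1945
1945 - 1763 = 182

CLXXXII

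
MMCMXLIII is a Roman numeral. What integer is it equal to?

MMCMXLIII: M=1000, M=1000, CM=900, XL=40, I=1, I=1, I=1
1000 + 1000 + 900 + 40 + 1 + 1 + 1 = 2943

2943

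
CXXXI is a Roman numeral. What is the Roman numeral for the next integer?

CXXXI = 131, so the next integer is 131 + 1 = 132

CXXXII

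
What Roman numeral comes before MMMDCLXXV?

MMMDCLXXV = 3675, so the previous integer is 3675 - 1 = 3674

MMMDCLXXIV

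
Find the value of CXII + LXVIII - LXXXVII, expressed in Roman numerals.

CXII = 112, LXVIII = 68, LXXXVII = 87
112 + 68 = 180
180 - 87 = 93

XCIII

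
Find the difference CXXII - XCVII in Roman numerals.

CXXII = 122
XCVII = 97
122 - 97 = 25

XXV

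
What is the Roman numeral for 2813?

Convert 2813 to Roman numerals:
  2813 contains 2×1000 (MM)
  813 contains 1×500 (D)
  313 contains 3×100 (CCC)
  13 contains 1×10 (X)
  3 contains 3×1 (III)

MMDCCCXIII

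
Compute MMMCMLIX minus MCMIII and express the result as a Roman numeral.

MMMCMLIX = 3959
MCMIII = 1903
3959 - 1903 = 2056

MMLVI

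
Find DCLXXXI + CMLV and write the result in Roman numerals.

DCLXXXI = 681
CMLV = 955
681 + 955 = 1636

MDCXXXVI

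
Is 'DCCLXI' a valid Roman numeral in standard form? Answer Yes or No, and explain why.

'DCCLXI': Check the rules: uses only the symbols I, V, X, L, C, D, M; no symbol is repeated more than three times in a row; V, L and D each appear at most once; no smaller symbol precedes a larger one (values never increase from left to right). Value: D (500) + C (100) + C (100) + L (50) + X (10) + I (1) = 761. So it is a valid standard Roman numeral.

Yes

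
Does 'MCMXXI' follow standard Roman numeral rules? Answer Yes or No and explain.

'MCMXXI': Check the rules: uses only the symbols I, V, X, L, C, D, M; no symbol is repeated more than three times in a row; V, L and D each appear at most once; the only place a smaller symbol precedes a larger one is the allowed subtractive pair CM, the symbol right after such a pair (if any) is smaller than the pair's first symbol, and otherwise the values never increase from left to right. Value: M (1000) + CM (900) + X (10) + X (10) + I (1) = 1921. So it is a valid standard Roman numeral.

Yes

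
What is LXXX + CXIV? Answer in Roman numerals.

LXXX = 80
CXIV = 114
80 + 114 = 194

CXCIV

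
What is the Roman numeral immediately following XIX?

XIX = 19, so the next integer is 19 + 1 = 20

XX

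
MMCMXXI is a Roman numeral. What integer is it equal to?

MMCMXXI: M=1000, M=1000, CM=900, X=10, X=10, I=1
1000 + 1000 + 900 + 10 + 10 + 1 = 2921

2921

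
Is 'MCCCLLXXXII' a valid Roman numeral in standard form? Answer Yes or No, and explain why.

'MCCCLLXXXII': L should not appear more than once

No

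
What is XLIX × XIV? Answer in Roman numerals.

XLIX = 49
XIV = 14
49 × 14 = 686

DCLXXXVI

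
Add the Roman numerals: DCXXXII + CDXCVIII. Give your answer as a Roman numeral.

DCXXXII = 632
CDXCVIII = 498
632 + 498 = 1130

MCXXX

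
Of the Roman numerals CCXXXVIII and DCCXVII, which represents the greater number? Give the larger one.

CCXXXVIII = 238
DCCXVII = 717
717 is larger

DCCXVII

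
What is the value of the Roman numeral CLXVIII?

CLXVIII: C=100, L=50, X=10, V=5, I=1, I=1, I=1
100 + 50 + 10 + 5 + 1 + 1 + 1 = 168

168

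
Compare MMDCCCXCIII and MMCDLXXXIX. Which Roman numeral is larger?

MMDCCCXCIII = 2893
MMCDLXXXIX = 2489
2893 is larger

MMDCCCXCIII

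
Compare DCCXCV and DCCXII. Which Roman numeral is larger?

DCCXCV = 795
DCCXII = 712
795 is larger

DCCXCV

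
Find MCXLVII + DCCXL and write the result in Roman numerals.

MCXLVII = 1147
DCCXL = 740
1147 + 740 = 1887

MDCCCLXXXVII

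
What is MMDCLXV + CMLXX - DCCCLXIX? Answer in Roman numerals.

MMDCLXV = 2665, CMLXX = 970, DCCCLXIX = 869
2665 + 970 = 3635
3635 - 869 = 2766

MMDCCLXVI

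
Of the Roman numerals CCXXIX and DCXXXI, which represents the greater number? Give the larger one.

CCXXIX = 229
DCXXXI = 631
631 is larger

DCXXXI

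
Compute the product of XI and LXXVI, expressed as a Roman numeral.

XI = 11
LXXVI = 76
11 × 76 = 836

DCCCXXXVI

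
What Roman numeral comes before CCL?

CCL = 250; previous is 249

CCXLIX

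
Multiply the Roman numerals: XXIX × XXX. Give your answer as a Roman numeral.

XXIX = 29
XXX = 30
29 × 30 = 870

DCCCLXX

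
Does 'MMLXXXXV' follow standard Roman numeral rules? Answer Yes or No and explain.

'MMLXXXXV': More than 3 consecutive X's

No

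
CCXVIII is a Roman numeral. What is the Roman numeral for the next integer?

CCXVIII = 218; next is 219

CCXIX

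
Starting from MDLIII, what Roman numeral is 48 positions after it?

MDLIII = 1553
1553 + 48 = 1601

MDCI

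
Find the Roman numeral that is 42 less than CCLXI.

CCLXI = 261
261 - 42 = 219

CCXIX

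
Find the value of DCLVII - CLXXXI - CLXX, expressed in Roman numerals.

DCLVII = 657, CLXXXI = 181, CLXX = 170
657 - 181 = 476
476 - 170 = 306

CCCVI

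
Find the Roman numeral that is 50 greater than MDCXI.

MDCXI = 1611
1611 + 50 = 1661

MDCLXI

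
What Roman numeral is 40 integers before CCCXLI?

CCCXLI = 341
341 - 40 = 301

CCCI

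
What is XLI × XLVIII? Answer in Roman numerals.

XLI = 41
XLVIII = 48
41 × 48 = 1968

MCMLXVIII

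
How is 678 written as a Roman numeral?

Convert 678 to Roman numerals:
  678 contains 1×500 (D)
  178 contains 1×100 (C)
  78 contains 1×50 (L)
  28 contains 2×10 (XX)
  8 contains 1×5 (V)
  3 contains 3×1 (III)

DCLXXVIII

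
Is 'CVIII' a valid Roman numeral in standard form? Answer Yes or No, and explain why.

'CVIII': Check the rules: uses only the symbols I, V, X, L, C, D, M; no symbol is repeated more than three times in a row; V, L and D each appear at most once; no smaller symbol precedes a larger one (values never increase from left to right). Value: C (100) + V (5) + I (1) + I (1) + I (1) = 108. So it is a valid standard Roman numeral.

Yes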